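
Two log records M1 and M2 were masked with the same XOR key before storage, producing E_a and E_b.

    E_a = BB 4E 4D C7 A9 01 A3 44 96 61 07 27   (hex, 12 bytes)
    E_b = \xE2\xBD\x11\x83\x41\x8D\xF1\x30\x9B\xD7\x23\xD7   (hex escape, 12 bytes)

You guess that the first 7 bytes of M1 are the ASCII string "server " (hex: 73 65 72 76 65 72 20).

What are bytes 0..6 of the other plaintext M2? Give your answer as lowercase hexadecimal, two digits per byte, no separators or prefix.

First, E_a ⊕ E_b = (M1 ⊕ K) ⊕ (M2 ⊕ K) = M1 ⊕ M2, so the key drops out. Then M2 = (M1 ⊕ M2) ⊕ M1 over the first 7 bytes.
byte 0: (bb xor e2) xor 73 = 59 xor 73 = 2a
byte 1: (4e xor bd) xor 65 = f3 xor 65 = 96
byte 2: (4d xor 11) xor 72 = 5c xor 72 = 2e
byte 3: (c7 xor 83) xor 76 = 44 xor 76 = 32
byte 4: (a9 xor 41) xor 65 = e8 xor 65 = 8d
byte 5: (01 xor 8d) xor 72 = 8c xor 72 = fe
byte 6: (a3 xor f1) xor 20 = 52 xor 20 = 72

2a962e328dfe72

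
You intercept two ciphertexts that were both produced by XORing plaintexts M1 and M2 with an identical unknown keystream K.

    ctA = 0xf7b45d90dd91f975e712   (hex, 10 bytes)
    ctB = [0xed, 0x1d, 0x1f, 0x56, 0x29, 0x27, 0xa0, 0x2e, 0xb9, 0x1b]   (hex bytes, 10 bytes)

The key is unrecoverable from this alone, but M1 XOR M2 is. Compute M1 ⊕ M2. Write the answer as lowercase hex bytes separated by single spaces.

ctA ⊕ ctB = (M1 ⊕ K) ⊕ (M2 ⊕ K) = M1 ⊕ M2 — the shared key cancels under XOR.
11110111 xor 11101101 = 00011010
10110100 xor 00011101 = 10101001
01011101 xor 00011111 = 01000010
10010000 xor 01010110 = 11000110
11011101 xor 00101001 = 11110100
10010001 xor 00100111 = 10110110
11111001 xor 10100000 = 01011001
01110101 xor 00101110 = 01011011
11100111 xor 10111001 = 01011110
00010010 xor 00011011 = 00001001

1a a9 42 c6 f4 b6 59 5b 5e 09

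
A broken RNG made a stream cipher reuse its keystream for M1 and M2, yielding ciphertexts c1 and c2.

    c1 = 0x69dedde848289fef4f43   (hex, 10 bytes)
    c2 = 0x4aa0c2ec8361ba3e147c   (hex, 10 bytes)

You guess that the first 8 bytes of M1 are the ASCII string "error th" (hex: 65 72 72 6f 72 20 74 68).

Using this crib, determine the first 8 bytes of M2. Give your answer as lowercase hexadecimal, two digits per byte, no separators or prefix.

460c6d6bb96951b9

First, c1 ⊕ c2 = (M1 ⊕ K) ⊕ (M2 ⊕ K) = M1 ⊕ M2, so the key drops out. Then M2 = (M1 ⊕ M2) ⊕ M1 over the first 8 bytes.
byte 0: (69 ^ 4a) ^ 65 = 23 ^ 65 = 46
byte 1: (de ^ a0) ^ 72 = 7e ^ 72 = 0c
byte 2: (dd ^ c2) ^ 72 = 1f ^ 72 = 6d
byte 3: (e8 ^ ec) ^ 6f = 04 ^ 6f = 6b
byte 4: (48 ^ 83) ^ 72 = cb ^ 72 = b9
byte 5: (28 ^ 61) ^ 20 = 49 ^ 20 = 69
byte 6: (9f ^ ba) ^ 74 = 25 ^ 74 = 51
byte 7: (ef ^ 3e) ^ 68 = d1 ^ 68 = b9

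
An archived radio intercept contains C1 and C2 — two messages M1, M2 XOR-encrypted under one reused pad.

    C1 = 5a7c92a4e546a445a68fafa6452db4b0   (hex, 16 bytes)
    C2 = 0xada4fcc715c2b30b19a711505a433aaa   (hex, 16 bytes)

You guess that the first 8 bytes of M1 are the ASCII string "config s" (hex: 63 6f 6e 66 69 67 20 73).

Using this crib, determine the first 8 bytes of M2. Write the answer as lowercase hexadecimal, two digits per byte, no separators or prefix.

First, C1 ⊕ C2 = (M1 ⊕ K) ⊕ (M2 ⊕ K) = M1 ⊕ M2, so the key drops out. Then M2 = (M1 ⊕ M2) ⊕ M1 over the first 8 bytes.
byte 0: (5a ⊕ ad) ⊕ 63 = f7 ⊕ 63 = 94
byte 1: (7c ⊕ a4) ⊕ 6f = d8 ⊕ 6f = b7
byte 2: (92 ⊕ fc) ⊕ 6e = 6e ⊕ 6e = 00
byte 3: (a4 ⊕ c7) ⊕ 66 = 63 ⊕ 66 = 05
byte 4: (e5 ⊕ 15) ⊕ 69 = f0 ⊕ 69 = 99
byte 5: (46 ⊕ c2) ⊕ 67 = 84 ⊕ 67 = e3
byte 6: (a4 ⊕ b3) ⊕ 20 = 17 ⊕ 20 = 37
byte 7: (45 ⊕ 0b) ⊕ 73 = 4e ⊕ 73 = 3d

94b7000599e3373d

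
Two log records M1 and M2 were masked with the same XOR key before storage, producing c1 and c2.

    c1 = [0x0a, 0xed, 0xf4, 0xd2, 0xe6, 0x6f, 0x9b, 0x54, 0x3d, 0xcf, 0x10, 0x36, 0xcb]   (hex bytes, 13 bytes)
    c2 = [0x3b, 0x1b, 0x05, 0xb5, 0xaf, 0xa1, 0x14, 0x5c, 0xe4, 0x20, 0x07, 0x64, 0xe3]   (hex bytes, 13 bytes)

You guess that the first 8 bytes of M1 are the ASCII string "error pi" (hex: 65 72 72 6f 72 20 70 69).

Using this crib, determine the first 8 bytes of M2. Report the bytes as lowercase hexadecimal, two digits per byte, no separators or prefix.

548483083beeff61

First, c1 ⊕ c2 = (M1 ⊕ K) ⊕ (M2 ⊕ K) = M1 ⊕ M2, so the key drops out. Then M2 = (M1 ⊕ M2) ⊕ M1 over the first 8 bytes.
byte 0: (0a ⊕ 3b) ⊕ 65 = 31 ⊕ 65 = 54
byte 1: (ed ⊕ 1b) ⊕ 72 = f6 ⊕ 72 = 84
byte 2: (f4 ⊕ 05) ⊕ 72 = f1 ⊕ 72 = 83
byte 3: (d2 ⊕ b5) ⊕ 6f = 67 ⊕ 6f = 08
byte 4: (e6 ⊕ af) ⊕ 72 = 49 ⊕ 72 = 3b
byte 5: (6f ⊕ a1) ⊕ 20 = ce ⊕ 20 = ee
byte 6: (9b ⊕ 14) ⊕ 70 = 8f ⊕ 70 = ff
byte 7: (54 ⊕ 5c) ⊕ 69 = 08 ⊕ 69 = 61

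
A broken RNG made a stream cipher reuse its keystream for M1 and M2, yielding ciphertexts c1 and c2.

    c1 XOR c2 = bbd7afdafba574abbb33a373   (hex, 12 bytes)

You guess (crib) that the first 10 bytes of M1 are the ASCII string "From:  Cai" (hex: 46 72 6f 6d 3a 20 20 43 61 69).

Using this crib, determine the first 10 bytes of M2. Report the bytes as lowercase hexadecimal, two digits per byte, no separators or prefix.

fda5c0b7c18554e8da5a

Since c1 ⊕ c2 = M1 ⊕ M2, XORing with the guessed M1 bytes yields the corresponding M2 bytes: M2 = (c1 ⊕ c2) ⊕ M1.
bb ⊕ 46 = fd
d7 ⊕ 72 = a5
af ⊕ 6f = c0
da ⊕ 6d = b7
fb ⊕ 3a = c1
a5 ⊕ 20 = 85
74 ⊕ 20 = 54
ab ⊕ 43 = e8
bb ⊕ 61 = da
33 ⊕ 69 = 5a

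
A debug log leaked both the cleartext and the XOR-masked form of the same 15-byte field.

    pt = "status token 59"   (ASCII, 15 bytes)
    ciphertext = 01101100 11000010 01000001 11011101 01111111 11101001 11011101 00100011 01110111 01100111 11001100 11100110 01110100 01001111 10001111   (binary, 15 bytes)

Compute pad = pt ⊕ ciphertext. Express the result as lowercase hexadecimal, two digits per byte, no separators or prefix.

Since ciphertext = pt ⊕ pad, XORing both sides with pt gives pad = pt ⊕ ciphertext.
byte 0: 73 XOR 6c = 1f
byte 1: 74 XOR c2 = b6
byte 2: 61 XOR 41 = 20
byte 3: 74 XOR dd = a9
byte 4: 75 XOR 7f = 0a
byte 5: 73 XOR e9 = 9a
byte 6: 20 XOR dd = fd
byte 7: 74 XOR 23 = 57
byte 8: 6f XOR 77 = 18
byte 9: 6b XOR 67 = 0c
byte 10: 65 XOR cc = a9
byte 11: 6e XOR e6 = 88
byte 12: 20 XOR 74 = 54
byte 13: 35 XOR 4f = 7a
byte 14: 39 XOR 8f = b6

1fb620a90a9afd57180ca988547ab6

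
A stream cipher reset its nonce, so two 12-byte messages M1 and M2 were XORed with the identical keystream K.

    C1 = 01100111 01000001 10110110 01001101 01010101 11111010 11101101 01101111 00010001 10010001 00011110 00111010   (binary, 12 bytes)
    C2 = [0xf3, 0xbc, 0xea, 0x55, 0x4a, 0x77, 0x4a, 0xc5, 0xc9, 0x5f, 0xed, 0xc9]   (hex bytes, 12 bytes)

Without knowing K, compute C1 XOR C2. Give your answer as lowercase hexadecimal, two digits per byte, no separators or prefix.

C1 ⊕ C2 = (M1 ⊕ K) ⊕ (M2 ⊕ K) = M1 ⊕ M2 — the shared key cancels under XOR.
103 ⊕ 243 = 148
 65 ⊕ 188 = 253
182 ⊕ 234 =  92
 77 ⊕  85 =  24
 85 ⊕  74 =  31
250 ⊕ 119 = 141
237 ⊕  74 = 167
111 ⊕ 197 = 170
 17 ⊕ 201 = 216
145 ⊕  95 = 206
 30 ⊕ 237 = 243
 58 ⊕ 201 = 243

94fd5c181f8da7aad8cef3f3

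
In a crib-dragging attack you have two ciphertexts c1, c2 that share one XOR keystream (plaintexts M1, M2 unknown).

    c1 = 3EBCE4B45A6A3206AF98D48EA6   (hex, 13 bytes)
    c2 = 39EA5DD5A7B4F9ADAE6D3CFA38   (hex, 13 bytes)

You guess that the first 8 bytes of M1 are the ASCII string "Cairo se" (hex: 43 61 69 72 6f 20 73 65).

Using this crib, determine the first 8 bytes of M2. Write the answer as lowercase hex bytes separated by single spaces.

First, c1 ⊕ c2 = (M1 ⊕ K) ⊕ (M2 ⊕ K) = M1 ⊕ M2, so the key drops out. Then M2 = (M1 ⊕ M2) ⊕ M1 over the first 8 bytes.
byte 0: (3e ^ 39) ^ 43 = 07 ^ 43 = 44
byte 1: (bc ^ ea) ^ 61 = 56 ^ 61 = 37
byte 2: (e4 ^ 5d) ^ 69 = b9 ^ 69 = d0
byte 3: (b4 ^ d5) ^ 72 = 61 ^ 72 = 13
byte 4: (5a ^ a7) ^ 6f = fd ^ 6f = 92
byte 5: (6a ^ b4) ^ 20 = de ^ 20 = fe
byte 6: (32 ^ f9) ^ 73 = cb ^ 73 = b8
byte 7: (06 ^ ad) ^ 65 = ab ^ 65 = ce

44 37 d0 13 92 fe b8 ce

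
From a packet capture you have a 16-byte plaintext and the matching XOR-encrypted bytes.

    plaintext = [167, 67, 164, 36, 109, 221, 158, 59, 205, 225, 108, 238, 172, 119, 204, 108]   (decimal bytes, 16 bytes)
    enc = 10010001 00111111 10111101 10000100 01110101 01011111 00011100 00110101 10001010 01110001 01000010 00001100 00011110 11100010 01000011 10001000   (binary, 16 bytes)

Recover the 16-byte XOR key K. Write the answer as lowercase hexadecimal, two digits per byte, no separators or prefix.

367c19a01882820e47902ee2b2958fe4

Since enc = plaintext ⊕ K, XORing both sides with plaintext gives K = plaintext ⊕ enc.
167 ^ 145 =  54
 67 ^  63 = 124
164 ^ 189 =  25
 36 ^ 132 = 160
109 ^ 117 =  24
221 ^  95 = 130
158 ^  28 = 130
 59 ^  53 =  14
205 ^ 138 =  71
225 ^ 113 = 144
108 ^  66 =  46
238 ^  12 = 226
172 ^  30 = 178
119 ^ 226 = 149
204 ^  67 = 143
108 ^ 136 = 228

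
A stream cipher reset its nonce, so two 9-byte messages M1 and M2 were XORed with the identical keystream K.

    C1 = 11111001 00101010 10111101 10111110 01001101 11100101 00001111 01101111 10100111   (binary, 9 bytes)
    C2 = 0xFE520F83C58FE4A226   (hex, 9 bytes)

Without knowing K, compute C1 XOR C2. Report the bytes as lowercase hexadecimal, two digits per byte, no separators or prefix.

C1 ⊕ C2 = (M1 ⊕ K) ⊕ (M2 ⊕ K) = M1 ⊕ M2 — the shared key cancels under XOR.
byte 0: f9 xor fe = 07
byte 1: 2a xor 52 = 78
byte 2: bd xor 0f = b2
byte 3: be xor 83 = 3d
byte 4: 4d xor c5 = 88
byte 5: e5 xor 8f = 6a
byte 6: 0f xor e4 = eb
byte 7: 6f xor a2 = cd
byte 8: a7 xor 26 = 81

0778b23d886aebcd81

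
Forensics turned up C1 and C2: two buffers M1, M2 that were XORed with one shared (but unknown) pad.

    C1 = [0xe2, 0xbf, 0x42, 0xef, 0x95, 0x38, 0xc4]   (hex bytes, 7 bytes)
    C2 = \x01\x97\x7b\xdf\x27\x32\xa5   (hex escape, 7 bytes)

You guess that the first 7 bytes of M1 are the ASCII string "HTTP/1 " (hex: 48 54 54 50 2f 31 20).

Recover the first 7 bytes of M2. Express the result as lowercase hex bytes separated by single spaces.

First, C1 ⊕ C2 = (M1 ⊕ K) ⊕ (M2 ⊕ K) = M1 ⊕ M2, so the key drops out. Then M2 = (M1 ⊕ M2) ⊕ M1 over the first 7 bytes.
byte 0: (e2 ⊕ 01) ⊕ 48 = e3 ⊕ 48 = ab
byte 1: (bf ⊕ 97) ⊕ 54 = 28 ⊕ 54 = 7c
byte 2: (42 ⊕ 7b) ⊕ 54 = 39 ⊕ 54 = 6d
byte 3: (ef ⊕ df) ⊕ 50 = 30 ⊕ 50 = 60
byte 4: (95 ⊕ 27) ⊕ 2f = b2 ⊕ 2f = 9d
byte 5: (38 ⊕ 32) ⊕ 31 = 0a ⊕ 31 = 3b
byte 6: (c4 ⊕ a5) ⊕ 20 = 61 ⊕ 20 = 41

ab 7c 6d 60 9d 3b 41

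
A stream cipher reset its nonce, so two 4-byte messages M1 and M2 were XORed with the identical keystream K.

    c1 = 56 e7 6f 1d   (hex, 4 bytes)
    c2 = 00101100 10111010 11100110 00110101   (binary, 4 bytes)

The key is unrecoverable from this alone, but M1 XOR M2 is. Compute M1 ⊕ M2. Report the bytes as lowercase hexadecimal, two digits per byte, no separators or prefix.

7a5d8928

c1 ⊕ c2 = (M1 ⊕ K) ⊕ (M2 ⊕ K) = M1 ⊕ M2 — the shared key cancels under XOR.
56 ^ 2c = 7a
e7 ^ ba = 5d
6f ^ e6 = 89
1d ^ 35 = 28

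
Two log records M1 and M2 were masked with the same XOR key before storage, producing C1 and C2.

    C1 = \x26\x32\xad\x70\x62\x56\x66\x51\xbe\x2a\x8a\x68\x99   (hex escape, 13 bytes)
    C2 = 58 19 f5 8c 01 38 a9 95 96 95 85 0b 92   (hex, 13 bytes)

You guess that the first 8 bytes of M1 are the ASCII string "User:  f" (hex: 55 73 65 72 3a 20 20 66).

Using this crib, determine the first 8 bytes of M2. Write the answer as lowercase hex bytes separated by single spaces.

2b 58 3d 8e 59 4e ef a2

First, C1 ⊕ C2 = (M1 ⊕ K) ⊕ (M2 ⊕ K) = M1 ⊕ M2, so the key drops out. Then M2 = (M1 ⊕ M2) ⊕ M1 over the first 8 bytes.
byte 0: (26 ^ 58) ^ 55 = 7e ^ 55 = 2b
byte 1: (32 ^ 19) ^ 73 = 2b ^ 73 = 58
byte 2: (ad ^ f5) ^ 65 = 58 ^ 65 = 3d
byte 3: (70 ^ 8c) ^ 72 = fc ^ 72 = 8e
byte 4: (62 ^ 01) ^ 3a = 63 ^ 3a = 59
byte 5: (56 ^ 38) ^ 20 = 6e ^ 20 = 4e
byte 6: (66 ^ a9) ^ 20 = cf ^ 20 = ef
byte 7: (51 ^ 95) ^ 66 = c4 ^ 66 = a2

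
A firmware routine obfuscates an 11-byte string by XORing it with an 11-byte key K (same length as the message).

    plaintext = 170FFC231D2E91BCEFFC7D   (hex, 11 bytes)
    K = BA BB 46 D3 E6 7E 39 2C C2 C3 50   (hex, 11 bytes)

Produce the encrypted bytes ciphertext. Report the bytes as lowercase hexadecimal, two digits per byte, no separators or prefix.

adb4baf0fb50a8902d3f2d

 23 xor 186 = 173
 15 xor 187 = 180
252 xor  70 = 186
 35 xor 211 = 240
 29 xor 230 = 251
 46 xor 126 =  80
145 xor  57 = 168
188 xor  44 = 144
239 xor 194 =  45
252 xor 195 =  63
125 xor  80 =  45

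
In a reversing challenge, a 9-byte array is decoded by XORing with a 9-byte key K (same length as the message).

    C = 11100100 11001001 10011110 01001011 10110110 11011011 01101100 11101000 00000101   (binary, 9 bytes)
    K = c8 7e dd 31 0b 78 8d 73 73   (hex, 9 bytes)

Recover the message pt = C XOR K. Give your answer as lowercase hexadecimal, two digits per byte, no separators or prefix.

e4 ^ c8 = 2c
c9 ^ 7e = b7
9e ^ dd = 43
4b ^ 31 = 7a
b6 ^ 0b = bd
db ^ 78 = a3
6c ^ 8d = e1
e8 ^ 73 = 9b
05 ^ 73 = 76

2cb7437abda3e19b76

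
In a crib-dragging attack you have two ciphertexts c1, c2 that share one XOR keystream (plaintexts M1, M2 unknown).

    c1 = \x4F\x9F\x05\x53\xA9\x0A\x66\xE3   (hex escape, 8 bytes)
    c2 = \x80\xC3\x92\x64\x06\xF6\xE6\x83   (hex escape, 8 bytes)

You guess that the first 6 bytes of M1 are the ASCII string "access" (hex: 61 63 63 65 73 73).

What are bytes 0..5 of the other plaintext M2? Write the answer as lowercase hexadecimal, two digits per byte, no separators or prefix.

ae3ff452dc8f

First, c1 ⊕ c2 = (M1 ⊕ K) ⊕ (M2 ⊕ K) = M1 ⊕ M2, so the key drops out. Then M2 = (M1 ⊕ M2) ⊕ M1 over the first 6 bytes.
byte 0: (4f ^ 80) ^ 61 = cf ^ 61 = ae
byte 1: (9f ^ c3) ^ 63 = 5c ^ 63 = 3f
byte 2: (05 ^ 92) ^ 63 = 97 ^ 63 = f4
byte 3: (53 ^ 64) ^ 65 = 37 ^ 65 = 52
byte 4: (a9 ^ 06) ^ 73 = af ^ 73 = dc
byte 5: (0a ^ f6) ^ 73 = fc ^ 73 = 8f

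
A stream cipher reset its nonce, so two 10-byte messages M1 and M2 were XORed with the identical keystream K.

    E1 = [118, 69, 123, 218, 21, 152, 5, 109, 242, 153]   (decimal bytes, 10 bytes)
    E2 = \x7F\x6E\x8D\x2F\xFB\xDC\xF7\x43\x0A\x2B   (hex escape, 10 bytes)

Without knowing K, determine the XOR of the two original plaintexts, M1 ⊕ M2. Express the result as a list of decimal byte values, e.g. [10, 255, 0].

E1 ⊕ E2 = (M1 ⊕ K) ⊕ (M2 ⊕ K) = M1 ⊕ M2 — the shared key cancels under XOR.
118 ⊕ 127 =   9
 69 ⊕ 110 =  43
123 ⊕ 141 = 246
218 ⊕  47 = 245
 21 ⊕ 251 = 238
152 ⊕ 220 =  68
  5 ⊕ 247 = 242
109 ⊕  67 =  46
242 ⊕  10 = 248
153 ⊕  43 = 178

[9, 43, 246, 245, 238, 68, 242, 46, 248, 178]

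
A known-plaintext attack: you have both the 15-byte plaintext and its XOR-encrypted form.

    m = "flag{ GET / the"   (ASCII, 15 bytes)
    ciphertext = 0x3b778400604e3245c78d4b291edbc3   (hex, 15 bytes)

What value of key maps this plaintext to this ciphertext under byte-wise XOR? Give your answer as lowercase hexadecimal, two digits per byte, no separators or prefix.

Since ciphertext = m ⊕ key, XORing both sides with m gives key = m ⊕ ciphertext.
byte 0: 102 xor  59 =  93
byte 1: 108 xor 119 =  27
byte 2:  97 xor 132 = 229
byte 3: 103 xor   0 = 103
byte 4: 123 xor  96 =  27
byte 5:  32 xor  78 = 110
byte 6:  71 xor  50 = 117
byte 7:  69 xor  69 =   0
byte 8:  84 xor 199 = 147
byte 9:  32 xor 141 = 173
byte 10:  47 xor  75 = 100
byte 11:  32 xor  41 =   9
byte 12: 116 xor  30 = 106
byte 13: 104 xor 219 = 179
byte 14: 101 xor 195 = 166

5d1be5671b6e750093ad64096ab3a6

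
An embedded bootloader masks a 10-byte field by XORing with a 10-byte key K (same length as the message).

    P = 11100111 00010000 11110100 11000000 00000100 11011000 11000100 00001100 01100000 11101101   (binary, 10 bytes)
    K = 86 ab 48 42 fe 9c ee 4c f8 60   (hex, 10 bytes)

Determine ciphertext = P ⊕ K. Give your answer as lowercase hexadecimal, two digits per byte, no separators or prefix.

61bbbc82fa442a40988d

XOR is its own inverse, so applying the key byte-wise gives the result directly.
e7 ⊕ 86 = 61
10 ⊕ ab = bb
f4 ⊕ 48 = bc
c0 ⊕ 42 = 82
04 ⊕ fe = fa
d8 ⊕ 9c = 44
c4 ⊕ ee = 2a
0c ⊕ 4c = 40
60 ⊕ f8 = 98
ed ⊕ 60 = 8d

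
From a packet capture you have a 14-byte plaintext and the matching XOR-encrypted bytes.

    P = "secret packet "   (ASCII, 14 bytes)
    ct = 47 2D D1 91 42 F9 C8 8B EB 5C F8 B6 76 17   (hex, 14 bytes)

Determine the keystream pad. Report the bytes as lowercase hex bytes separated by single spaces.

34 48 b2 e3 27 8d e8 fb 8a 3f 93 d3 02 37

Since ct = P ⊕ pad, XORing both sides with P gives pad = P ⊕ ct.
01110011 xor 01000111 = 00110100
01100101 xor 00101101 = 01001000
01100011 xor 11010001 = 10110010
01110010 xor 10010001 = 11100011
01100101 xor 01000010 = 00100111
01110100 xor 11111001 = 10001101
00100000 xor 11001000 = 11101000
01110000 xor 10001011 = 11111011
01100001 xor 11101011 = 10001010
01100011 xor 01011100 = 00111111
01101011 xor 11111000 = 10010011
01100101 xor 10110110 = 11010011
01110100 xor 01110110 = 00000010
00100000 xor 00010111 = 00110111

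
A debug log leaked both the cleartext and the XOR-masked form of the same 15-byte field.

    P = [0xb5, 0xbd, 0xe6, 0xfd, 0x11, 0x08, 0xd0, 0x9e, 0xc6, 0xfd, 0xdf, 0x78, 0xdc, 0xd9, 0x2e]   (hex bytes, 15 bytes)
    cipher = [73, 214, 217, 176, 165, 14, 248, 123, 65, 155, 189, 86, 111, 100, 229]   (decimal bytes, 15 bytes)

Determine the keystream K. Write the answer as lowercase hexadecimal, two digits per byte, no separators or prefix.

fc6b3f4db40628e58766622eb3bdcb

Since cipher = P ⊕ K, XORing both sides with P gives K = P ⊕ cipher.
10110101 XOR 01001001 = 11111100
10111101 XOR 11010110 = 01101011
11100110 XOR 11011001 = 00111111
11111101 XOR 10110000 = 01001101
00010001 XOR 10100101 = 10110100
00001000 XOR 00001110 = 00000110
11010000 XOR 11111000 = 00101000
10011110 XOR 01111011 = 11100101
11000110 XOR 01000001 = 10000111
11111101 XOR 10011011 = 01100110
11011111 XOR 10111101 = 01100010
01111000 XOR 01010110 = 00101110
11011100 XOR 01101111 = 10110011
11011001 XOR 01100100 = 10111101
00101110 XOR 11100101 = 11001011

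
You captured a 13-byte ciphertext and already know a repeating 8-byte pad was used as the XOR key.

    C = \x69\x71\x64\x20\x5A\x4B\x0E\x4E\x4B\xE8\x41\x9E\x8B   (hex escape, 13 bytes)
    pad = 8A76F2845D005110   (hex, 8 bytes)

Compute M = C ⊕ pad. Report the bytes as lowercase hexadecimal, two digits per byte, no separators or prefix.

e30796a4074b5f5ec19eb31ad6

The 8-byte key repeats, so the effective keystream is 8a 76 f2 84 5d 00 51 10 8a 76 f2 84 5d.
byte 0: 69 ^ 8a = e3
byte 1: 71 ^ 76 = 07
byte 2: 64 ^ f2 = 96
byte 3: 20 ^ 84 = a4
byte 4: 5a ^ 5d = 07
byte 5: 4b ^ 00 = 4b
byte 6: 0e ^ 51 = 5f
byte 7: 4e ^ 10 = 5e
byte 8: 4b ^ 8a = c1
byte 9: e8 ^ 76 = 9e
byte 10: 41 ^ f2 = b3
byte 11: 9e ^ 84 = 1a
byte 12: 8b ^ 5d = d6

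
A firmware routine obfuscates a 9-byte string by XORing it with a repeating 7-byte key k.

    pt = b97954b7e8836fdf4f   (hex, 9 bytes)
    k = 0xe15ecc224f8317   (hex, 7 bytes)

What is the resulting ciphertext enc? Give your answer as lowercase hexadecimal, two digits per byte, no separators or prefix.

58279895a700783e11

The 7-byte key repeats, so the effective keystream is e1 5e cc 22 4f 83 17 e1 5e.
byte 0: 10111001 XOR 11100001 = 01011000
byte 1: 01111001 XOR 01011110 = 00100111
byte 2: 01010100 XOR 11001100 = 10011000
byte 3: 10110111 XOR 00100010 = 10010101
byte 4: 11101000 XOR 01001111 = 10100111
byte 5: 10000011 XOR 10000011 = 00000000
byte 6: 01101111 XOR 00010111 = 01111000
byte 7: 11011111 XOR 11100001 = 00111110
byte 8: 01001111 XOR 01011110 = 00010001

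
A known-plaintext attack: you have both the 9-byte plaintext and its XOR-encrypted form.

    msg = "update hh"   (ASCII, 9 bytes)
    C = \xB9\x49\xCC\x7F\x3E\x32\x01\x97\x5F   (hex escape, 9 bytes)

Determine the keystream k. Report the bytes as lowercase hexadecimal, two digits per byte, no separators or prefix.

cc39a81e4a5721ff37

Since C = msg ⊕ k, XORing both sides with msg gives k = msg ⊕ C.
byte 0: 75 xor b9 = cc
byte 1: 70 xor 49 = 39
byte 2: 64 xor cc = a8
byte 3: 61 xor 7f = 1e
byte 4: 74 xor 3e = 4a
byte 5: 65 xor 32 = 57
byte 6: 20 xor 01 = 21
byte 7: 68 xor 97 = ff
byte 8: 68 xor 5f = 37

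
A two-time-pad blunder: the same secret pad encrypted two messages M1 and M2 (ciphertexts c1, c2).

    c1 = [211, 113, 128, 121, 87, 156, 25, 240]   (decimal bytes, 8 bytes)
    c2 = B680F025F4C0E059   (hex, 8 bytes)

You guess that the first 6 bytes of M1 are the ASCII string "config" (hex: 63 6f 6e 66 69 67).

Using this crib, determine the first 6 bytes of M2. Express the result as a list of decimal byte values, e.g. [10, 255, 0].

[6, 158, 30, 58, 202, 59]

First, c1 ⊕ c2 = (M1 ⊕ K) ⊕ (M2 ⊕ K) = M1 ⊕ M2, so the key drops out. Then M2 = (M1 ⊕ M2) ⊕ M1 over the first 6 bytes.
byte 0: (d3 ⊕ b6) ⊕ 63 = 65 ⊕ 63 = 06
byte 1: (71 ⊕ 80) ⊕ 6f = f1 ⊕ 6f = 9e
byte 2: (80 ⊕ f0) ⊕ 6e = 70 ⊕ 6e = 1e
byte 3: (79 ⊕ 25) ⊕ 66 = 5c ⊕ 66 = 3a
byte 4: (57 ⊕ f4) ⊕ 69 = a3 ⊕ 69 = ca
byte 5: (9c ⊕ c0) ⊕ 67 = 5c ⊕ 67 = 3b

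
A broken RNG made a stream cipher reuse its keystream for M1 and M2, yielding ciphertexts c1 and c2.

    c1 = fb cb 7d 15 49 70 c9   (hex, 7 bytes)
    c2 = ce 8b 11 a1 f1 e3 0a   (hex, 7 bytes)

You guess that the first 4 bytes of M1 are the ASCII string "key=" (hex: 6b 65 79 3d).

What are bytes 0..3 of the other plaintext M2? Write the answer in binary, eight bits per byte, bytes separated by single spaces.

01011110 00100101 00010101 10001001

First, c1 ⊕ c2 = (M1 ⊕ K) ⊕ (M2 ⊕ K) = M1 ⊕ M2, so the key drops out. Then M2 = (M1 ⊕ M2) ⊕ M1 over the first 4 bytes.
byte 0: (fb xor ce) xor 6b = 35 xor 6b = 5e
byte 1: (cb xor 8b) xor 65 = 40 xor 65 = 25
byte 2: (7d xor 11) xor 79 = 6c xor 79 = 15
byte 3: (15 xor a1) xor 3d = b4 xor 3d = 89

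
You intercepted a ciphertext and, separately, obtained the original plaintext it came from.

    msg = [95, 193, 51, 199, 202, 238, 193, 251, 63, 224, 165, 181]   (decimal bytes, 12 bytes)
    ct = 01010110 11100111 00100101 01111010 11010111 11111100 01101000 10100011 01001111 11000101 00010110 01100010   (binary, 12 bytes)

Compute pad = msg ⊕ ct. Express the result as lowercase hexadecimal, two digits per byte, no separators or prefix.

Since ct = msg ⊕ pad, XORing both sides with msg gives pad = msg ⊕ ct.
5f ^ 56 = 09
c1 ^ e7 = 26
33 ^ 25 = 16
c7 ^ 7a = bd
ca ^ d7 = 1d
ee ^ fc = 12
c1 ^ 68 = a9
fb ^ a3 = 58
3f ^ 4f = 70
e0 ^ c5 = 25
a5 ^ 16 = b3
b5 ^ 62 = d7

092616bd1d12a9587025b3d7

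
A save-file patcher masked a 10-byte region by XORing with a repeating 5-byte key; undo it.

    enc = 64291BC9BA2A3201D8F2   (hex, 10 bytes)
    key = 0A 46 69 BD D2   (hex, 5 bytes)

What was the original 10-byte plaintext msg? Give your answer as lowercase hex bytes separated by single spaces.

6e 6f 72 74 68 20 74 68 65 20

The 5-byte key repeats, so the effective keystream is 0a 46 69 bd d2 0a 46 69 bd d2.
byte 0: 100 ⊕  10 = 110
byte 1:  41 ⊕  70 = 111
byte 2:  27 ⊕ 105 = 114
byte 3: 201 ⊕ 189 = 116
byte 4: 186 ⊕ 210 = 104
byte 5:  42 ⊕  10 =  32
byte 6:  50 ⊕  70 = 116
byte 7:   1 ⊕ 105 = 104
byte 8: 216 ⊕ 189 = 101
byte 9: 242 ⊕ 210 =  32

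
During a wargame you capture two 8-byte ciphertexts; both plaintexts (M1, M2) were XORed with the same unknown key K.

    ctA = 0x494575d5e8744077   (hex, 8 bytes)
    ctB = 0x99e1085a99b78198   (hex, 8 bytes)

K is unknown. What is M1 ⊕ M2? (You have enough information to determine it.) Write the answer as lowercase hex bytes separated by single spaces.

ctA ⊕ ctB = (M1 ⊕ K) ⊕ (M2 ⊕ K) = M1 ⊕ M2 — the shared key cancels under XOR.
 73 xor 153 = 208
 69 xor 225 = 164
117 xor   8 = 125
213 xor  90 = 143
232 xor 153 = 113
116 xor 183 = 195
 64 xor 129 = 193
119 xor 152 = 239

d0 a4 7d 8f 71 c3 c1 ef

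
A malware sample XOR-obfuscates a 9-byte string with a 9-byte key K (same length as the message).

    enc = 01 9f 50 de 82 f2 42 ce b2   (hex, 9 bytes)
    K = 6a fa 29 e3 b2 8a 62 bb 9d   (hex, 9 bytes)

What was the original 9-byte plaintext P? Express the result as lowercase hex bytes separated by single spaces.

6b 65 79 3d 30 78 20 75 2f

byte 0: 00000001 xor 01101010 = 01101011
byte 1: 10011111 xor 11111010 = 01100101
byte 2: 01010000 xor 00101001 = 01111001
byte 3: 11011110 xor 11100011 = 00111101
byte 4: 10000010 xor 10110010 = 00110000
byte 5: 11110010 xor 10001010 = 01111000
byte 6: 01000010 xor 01100010 = 00100000
byte 7: 11001110 xor 10111011 = 01110101
byte 8: 10110010 xor 10011101 = 00101111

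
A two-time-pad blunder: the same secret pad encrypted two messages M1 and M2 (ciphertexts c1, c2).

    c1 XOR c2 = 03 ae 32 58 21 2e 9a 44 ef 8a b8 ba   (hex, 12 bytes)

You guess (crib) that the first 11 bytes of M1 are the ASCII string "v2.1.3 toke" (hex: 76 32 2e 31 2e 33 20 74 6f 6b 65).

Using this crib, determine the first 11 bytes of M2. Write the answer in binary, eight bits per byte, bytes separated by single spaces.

01110101 10011100 00011100 01101001 00001111 00011101 10111010 00110000 10000000 11100001 11011101

Since c1 ⊕ c2 = M1 ⊕ M2, XORing with the guessed M1 bytes yields the corresponding M2 bytes: M2 = (c1 ⊕ c2) ⊕ M1.
00000011 xor 01110110 = 01110101
10101110 xor 00110010 = 10011100
00110010 xor 00101110 = 00011100
01011000 xor 00110001 = 01101001
00100001 xor 00101110 = 00001111
00101110 xor 00110011 = 00011101
10011010 xor 00100000 = 10111010
01000100 xor 01110100 = 00110000
11101111 xor 01101111 = 10000000
10001010 xor 01101011 = 11100001
10111000 xor 01100101 = 11011101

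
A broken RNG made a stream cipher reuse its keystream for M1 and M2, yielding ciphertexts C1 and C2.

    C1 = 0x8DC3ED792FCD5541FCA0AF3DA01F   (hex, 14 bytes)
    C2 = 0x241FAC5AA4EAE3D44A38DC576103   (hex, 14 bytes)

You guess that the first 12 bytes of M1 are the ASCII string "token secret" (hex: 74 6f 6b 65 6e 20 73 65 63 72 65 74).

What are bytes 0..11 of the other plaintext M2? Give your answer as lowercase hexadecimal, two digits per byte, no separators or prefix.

ddb32a46e507c5f0d5ea161e

First, C1 ⊕ C2 = (M1 ⊕ K) ⊕ (M2 ⊕ K) = M1 ⊕ M2, so the key drops out. Then M2 = (M1 ⊕ M2) ⊕ M1 over the first 12 bytes.
byte 0: (8d xor 24) xor 74 = a9 xor 74 = dd
byte 1: (c3 xor 1f) xor 6f = dc xor 6f = b3
byte 2: (ed xor ac) xor 6b = 41 xor 6b = 2a
byte 3: (79 xor 5a) xor 65 = 23 xor 65 = 46
byte 4: (2f xor a4) xor 6e = 8b xor 6e = e5
byte 5: (cd xor ea) xor 20 = 27 xor 20 = 07
byte 6: (55 xor e3) xor 73 = b6 xor 73 = c5
byte 7: (41 xor d4) xor 65 = 95 xor 65 = f0
byte 8: (fc xor 4a) xor 63 = b6 xor 63 = d5
byte 9: (a0 xor 38) xor 72 = 98 xor 72 = ea
byte 10: (af xor dc) xor 65 = 73 xor 65 = 16
byte 11: (3d xor 57) xor 74 = 6a xor 74 = 1e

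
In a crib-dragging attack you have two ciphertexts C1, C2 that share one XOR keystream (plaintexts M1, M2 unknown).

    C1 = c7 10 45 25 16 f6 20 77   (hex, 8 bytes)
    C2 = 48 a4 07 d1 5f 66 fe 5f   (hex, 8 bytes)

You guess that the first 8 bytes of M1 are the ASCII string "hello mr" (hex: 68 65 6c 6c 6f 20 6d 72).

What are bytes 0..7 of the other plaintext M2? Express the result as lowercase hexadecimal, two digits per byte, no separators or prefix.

First, C1 ⊕ C2 = (M1 ⊕ K) ⊕ (M2 ⊕ K) = M1 ⊕ M2, so the key drops out. Then M2 = (M1 ⊕ M2) ⊕ M1 over the first 8 bytes.
byte 0: (c7 ^ 48) ^ 68 = 8f ^ 68 = e7
byte 1: (10 ^ a4) ^ 65 = b4 ^ 65 = d1
byte 2: (45 ^ 07) ^ 6c = 42 ^ 6c = 2e
byte 3: (25 ^ d1) ^ 6c = f4 ^ 6c = 98
byte 4: (16 ^ 5f) ^ 6f = 49 ^ 6f = 26
byte 5: (f6 ^ 66) ^ 20 = 90 ^ 20 = b0
byte 6: (20 ^ fe) ^ 6d = de ^ 6d = b3
byte 7: (77 ^ 5f) ^ 72 = 28 ^ 72 = 5a

e7d12e9826b0b35a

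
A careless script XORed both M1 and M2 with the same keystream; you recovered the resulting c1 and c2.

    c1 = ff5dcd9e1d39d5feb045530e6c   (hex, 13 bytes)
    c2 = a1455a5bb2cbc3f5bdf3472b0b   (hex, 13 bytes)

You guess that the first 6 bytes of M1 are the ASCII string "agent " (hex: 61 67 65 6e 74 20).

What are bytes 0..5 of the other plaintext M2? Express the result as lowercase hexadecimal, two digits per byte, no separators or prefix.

3f7ff2abdbd2

First, c1 ⊕ c2 = (M1 ⊕ K) ⊕ (M2 ⊕ K) = M1 ⊕ M2, so the key drops out. Then M2 = (M1 ⊕ M2) ⊕ M1 over the first 6 bytes.
byte 0: (ff ⊕ a1) ⊕ 61 = 5e ⊕ 61 = 3f
byte 1: (5d ⊕ 45) ⊕ 67 = 18 ⊕ 67 = 7f
byte 2: (cd ⊕ 5a) ⊕ 65 = 97 ⊕ 65 = f2
byte 3: (9e ⊕ 5b) ⊕ 6e = c5 ⊕ 6e = ab
byte 4: (1d ⊕ b2) ⊕ 74 = af ⊕ 74 = db
byte 5: (39 ⊕ cb) ⊕ 20 = f2 ⊕ 20 = d2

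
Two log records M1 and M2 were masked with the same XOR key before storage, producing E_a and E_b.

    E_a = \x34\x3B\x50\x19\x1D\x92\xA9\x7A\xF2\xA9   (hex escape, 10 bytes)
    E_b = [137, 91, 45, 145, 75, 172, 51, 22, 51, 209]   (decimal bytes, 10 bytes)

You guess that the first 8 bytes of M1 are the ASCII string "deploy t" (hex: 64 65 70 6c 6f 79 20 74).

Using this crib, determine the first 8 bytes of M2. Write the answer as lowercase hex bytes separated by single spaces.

d9 05 0d e4 39 47 ba 18

First, E_a ⊕ E_b = (M1 ⊕ K) ⊕ (M2 ⊕ K) = M1 ⊕ M2, so the key drops out. Then M2 = (M1 ⊕ M2) ⊕ M1 over the first 8 bytes.
byte 0: (34 XOR 89) XOR 64 = bd XOR 64 = d9
byte 1: (3b XOR 5b) XOR 65 = 60 XOR 65 = 05
byte 2: (50 XOR 2d) XOR 70 = 7d XOR 70 = 0d
byte 3: (19 XOR 91) XOR 6c = 88 XOR 6c = e4
byte 4: (1d XOR 4b) XOR 6f = 56 XOR 6f = 39
byte 5: (92 XOR ac) XOR 79 = 3e XOR 79 = 47
byte 6: (a9 XOR 33) XOR 20 = 9a XOR 20 = ba
byte 7: (7a XOR 16) XOR 74 = 6c XOR 74 = 18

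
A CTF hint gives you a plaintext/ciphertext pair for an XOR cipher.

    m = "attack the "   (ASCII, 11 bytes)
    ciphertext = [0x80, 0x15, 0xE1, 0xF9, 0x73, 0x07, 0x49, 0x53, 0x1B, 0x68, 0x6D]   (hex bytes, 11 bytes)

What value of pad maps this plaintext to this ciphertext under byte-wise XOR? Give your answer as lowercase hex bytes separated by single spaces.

Since ciphertext = m ⊕ pad, XORing both sides with m gives pad = m ⊕ ciphertext.
byte 0: 61 ^ 80 = e1
byte 1: 74 ^ 15 = 61
byte 2: 74 ^ e1 = 95
byte 3: 61 ^ f9 = 98
byte 4: 63 ^ 73 = 10
byte 5: 6b ^ 07 = 6c
byte 6: 20 ^ 49 = 69
byte 7: 74 ^ 53 = 27
byte 8: 68 ^ 1b = 73
byte 9: 65 ^ 68 = 0d
byte 10: 20 ^ 6d = 4d

e1 61 95 98 10 6c 69 27 73 0d 4d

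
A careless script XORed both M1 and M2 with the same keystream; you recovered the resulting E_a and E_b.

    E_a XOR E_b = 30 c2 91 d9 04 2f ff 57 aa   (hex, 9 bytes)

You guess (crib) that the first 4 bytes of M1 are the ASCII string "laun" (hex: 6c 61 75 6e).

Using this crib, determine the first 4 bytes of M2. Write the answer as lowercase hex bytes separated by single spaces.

Since E_a ⊕ E_b = M1 ⊕ M2, XORing with the guessed M1 bytes yields the corresponding M2 bytes: M2 = (E_a ⊕ E_b) ⊕ M1.
00110000 ^ 01101100 = 01011100
11000010 ^ 01100001 = 10100011
10010001 ^ 01110101 = 11100100
11011001 ^ 01101110 = 10110111

5c a3 e4 b7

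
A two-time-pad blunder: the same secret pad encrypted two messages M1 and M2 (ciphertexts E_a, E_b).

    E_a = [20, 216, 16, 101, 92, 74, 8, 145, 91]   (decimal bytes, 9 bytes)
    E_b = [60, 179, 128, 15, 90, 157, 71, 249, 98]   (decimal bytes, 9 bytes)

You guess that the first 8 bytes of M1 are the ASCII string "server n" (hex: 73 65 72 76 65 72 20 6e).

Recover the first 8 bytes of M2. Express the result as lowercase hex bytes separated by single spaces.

First, E_a ⊕ E_b = (M1 ⊕ K) ⊕ (M2 ⊕ K) = M1 ⊕ M2, so the key drops out. Then M2 = (M1 ⊕ M2) ⊕ M1 over the first 8 bytes.
byte 0: (14 ^ 3c) ^ 73 = 28 ^ 73 = 5b
byte 1: (d8 ^ b3) ^ 65 = 6b ^ 65 = 0e
byte 2: (10 ^ 80) ^ 72 = 90 ^ 72 = e2
byte 3: (65 ^ 0f) ^ 76 = 6a ^ 76 = 1c
byte 4: (5c ^ 5a) ^ 65 = 06 ^ 65 = 63
byte 5: (4a ^ 9d) ^ 72 = d7 ^ 72 = a5
byte 6: (08 ^ 47) ^ 20 = 4f ^ 20 = 6f
byte 7: (91 ^ f9) ^ 6e = 68 ^ 6e = 06

5b 0e e2 1c 63 a5 6f 06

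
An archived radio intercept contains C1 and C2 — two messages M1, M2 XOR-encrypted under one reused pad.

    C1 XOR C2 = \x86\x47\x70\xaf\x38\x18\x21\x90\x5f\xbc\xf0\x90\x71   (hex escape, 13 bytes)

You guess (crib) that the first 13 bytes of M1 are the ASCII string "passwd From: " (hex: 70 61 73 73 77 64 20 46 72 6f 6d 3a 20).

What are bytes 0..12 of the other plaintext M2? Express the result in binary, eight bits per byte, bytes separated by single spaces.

11110110 00100110 00000011 11011100 01001111 01111100 00000001 11010110 00101101 11010011 10011101 10101010 01010001

Since C1 ⊕ C2 = M1 ⊕ M2, XORing with the guessed M1 bytes yields the corresponding M2 bytes: M2 = (C1 ⊕ C2) ⊕ M1.
86 xor 70 = f6
47 xor 61 = 26
70 xor 73 = 03
af xor 73 = dc
38 xor 77 = 4f
18 xor 64 = 7c
21 xor 20 = 01
90 xor 46 = d6
5f xor 72 = 2d
bc xor 6f = d3
f0 xor 6d = 9d
90 xor 3a = aa
71 xor 20 = 51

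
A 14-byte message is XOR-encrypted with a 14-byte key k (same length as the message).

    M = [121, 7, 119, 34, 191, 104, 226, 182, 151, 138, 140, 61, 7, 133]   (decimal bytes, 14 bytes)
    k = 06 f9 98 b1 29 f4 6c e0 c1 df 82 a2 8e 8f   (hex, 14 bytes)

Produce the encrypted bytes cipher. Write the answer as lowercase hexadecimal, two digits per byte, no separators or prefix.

7ffeef93969c8e5656550e9f890a

byte 0: 79 xor 06 = 7f
byte 1: 07 xor f9 = fe
byte 2: 77 xor 98 = ef
byte 3: 22 xor b1 = 93
byte 4: bf xor 29 = 96
byte 5: 68 xor f4 = 9c
byte 6: e2 xor 6c = 8e
byte 7: b6 xor e0 = 56
byte 8: 97 xor c1 = 56
byte 9: 8a xor df = 55
byte 10: 8c xor 82 = 0e
byte 11: 3d xor a2 = 9f
byte 12: 07 xor 8e = 89
byte 13: 85 xor 8f = 0a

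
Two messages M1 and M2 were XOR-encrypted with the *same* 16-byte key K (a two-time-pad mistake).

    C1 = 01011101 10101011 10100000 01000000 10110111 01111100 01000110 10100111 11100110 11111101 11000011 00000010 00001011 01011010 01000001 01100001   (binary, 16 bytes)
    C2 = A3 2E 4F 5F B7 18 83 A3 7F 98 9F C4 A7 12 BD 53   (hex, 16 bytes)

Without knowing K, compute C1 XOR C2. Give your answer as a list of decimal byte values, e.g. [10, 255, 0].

[254, 133, 239, 31, 0, 100, 197, 4, 153, 101, 92, 198, 172, 72, 252, 50]

C1 ⊕ C2 = (M1 ⊕ K) ⊕ (M2 ⊕ K) = M1 ⊕ M2 — the shared key cancels under XOR.
5d ^ a3 = fe
ab ^ 2e = 85
a0 ^ 4f = ef
40 ^ 5f = 1f
b7 ^ b7 = 00
7c ^ 18 = 64
46 ^ 83 = c5
a7 ^ a3 = 04
e6 ^ 7f = 99
fd ^ 98 = 65
c3 ^ 9f = 5c
02 ^ c4 = c6
0b ^ a7 = ac
5a ^ 12 = 48
41 ^ bd = fc
61 ^ 53 = 32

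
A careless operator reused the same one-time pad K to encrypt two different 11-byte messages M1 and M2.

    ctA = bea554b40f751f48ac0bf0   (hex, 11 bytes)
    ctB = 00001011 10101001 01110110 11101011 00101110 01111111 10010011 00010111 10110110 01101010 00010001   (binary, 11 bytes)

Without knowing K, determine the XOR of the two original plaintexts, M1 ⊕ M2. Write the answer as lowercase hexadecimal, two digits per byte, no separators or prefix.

ctA ⊕ ctB = (M1 ⊕ K) ⊕ (M2 ⊕ K) = M1 ⊕ M2 — the shared key cancels under XOR.
byte 0: 190 ⊕  11 = 181
byte 1: 165 ⊕ 169 =  12
byte 2:  84 ⊕ 118 =  34
byte 3: 180 ⊕ 235 =  95
byte 4:  15 ⊕  46 =  33
byte 5: 117 ⊕ 127 =  10
byte 6:  31 ⊕ 147 = 140
byte 7:  72 ⊕  23 =  95
byte 8: 172 ⊕ 182 =  26
byte 9:  11 ⊕ 106 =  97
byte 10: 240 ⊕  17 = 225

b50c225f210a8c5f1a61e1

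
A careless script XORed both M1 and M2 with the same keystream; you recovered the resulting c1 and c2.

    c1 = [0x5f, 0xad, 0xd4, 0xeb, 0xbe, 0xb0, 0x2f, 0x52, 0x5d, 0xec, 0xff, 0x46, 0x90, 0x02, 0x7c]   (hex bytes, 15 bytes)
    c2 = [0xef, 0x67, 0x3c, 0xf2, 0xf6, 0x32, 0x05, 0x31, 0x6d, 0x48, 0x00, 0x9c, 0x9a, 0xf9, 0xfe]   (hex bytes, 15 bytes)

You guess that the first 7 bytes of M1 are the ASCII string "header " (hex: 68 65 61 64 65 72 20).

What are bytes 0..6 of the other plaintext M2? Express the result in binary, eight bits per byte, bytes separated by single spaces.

First, c1 ⊕ c2 = (M1 ⊕ K) ⊕ (M2 ⊕ K) = M1 ⊕ M2, so the key drops out. Then M2 = (M1 ⊕ M2) ⊕ M1 over the first 7 bytes.
byte 0: (5f ⊕ ef) ⊕ 68 = b0 ⊕ 68 = d8
byte 1: (ad ⊕ 67) ⊕ 65 = ca ⊕ 65 = af
byte 2: (d4 ⊕ 3c) ⊕ 61 = e8 ⊕ 61 = 89
byte 3: (eb ⊕ f2) ⊕ 64 = 19 ⊕ 64 = 7d
byte 4: (be ⊕ f6) ⊕ 65 = 48 ⊕ 65 = 2d
byte 5: (b0 ⊕ 32) ⊕ 72 = 82 ⊕ 72 = f0
byte 6: (2f ⊕ 05) ⊕ 20 = 2a ⊕ 20 = 0a

11011000 10101111 10001001 01111101 00101101 11110000 00001010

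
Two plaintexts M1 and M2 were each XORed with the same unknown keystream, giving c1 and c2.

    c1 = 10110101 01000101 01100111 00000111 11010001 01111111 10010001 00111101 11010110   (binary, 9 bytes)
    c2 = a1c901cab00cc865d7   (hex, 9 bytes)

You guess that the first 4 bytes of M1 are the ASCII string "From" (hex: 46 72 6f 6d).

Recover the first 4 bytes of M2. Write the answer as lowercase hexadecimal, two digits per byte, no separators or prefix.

First, c1 ⊕ c2 = (M1 ⊕ K) ⊕ (M2 ⊕ K) = M1 ⊕ M2, so the key drops out. Then M2 = (M1 ⊕ M2) ⊕ M1 over the first 4 bytes.
byte 0: (b5 ^ a1) ^ 46 = 14 ^ 46 = 52
byte 1: (45 ^ c9) ^ 72 = 8c ^ 72 = fe
byte 2: (67 ^ 01) ^ 6f = 66 ^ 6f = 09
byte 3: (07 ^ ca) ^ 6d = cd ^ 6d = a0

52fe09a0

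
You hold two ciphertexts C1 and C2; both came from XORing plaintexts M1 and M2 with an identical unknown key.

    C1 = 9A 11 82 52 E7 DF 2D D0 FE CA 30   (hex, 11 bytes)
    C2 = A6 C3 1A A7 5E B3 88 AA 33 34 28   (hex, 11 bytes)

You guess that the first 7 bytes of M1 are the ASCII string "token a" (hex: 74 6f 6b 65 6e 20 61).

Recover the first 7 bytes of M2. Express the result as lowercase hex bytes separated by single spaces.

48 bd f3 90 d7 4c c4

First, C1 ⊕ C2 = (M1 ⊕ K) ⊕ (M2 ⊕ K) = M1 ⊕ M2, so the key drops out. Then M2 = (M1 ⊕ M2) ⊕ M1 over the first 7 bytes.
byte 0: (9a ⊕ a6) ⊕ 74 = 3c ⊕ 74 = 48
byte 1: (11 ⊕ c3) ⊕ 6f = d2 ⊕ 6f = bd
byte 2: (82 ⊕ 1a) ⊕ 6b = 98 ⊕ 6b = f3
byte 3: (52 ⊕ a7) ⊕ 65 = f5 ⊕ 65 = 90
byte 4: (e7 ⊕ 5e) ⊕ 6e = b9 ⊕ 6e = d7
byte 5: (df ⊕ b3) ⊕ 20 = 6c ⊕ 20 = 4c
byte 6: (2d ⊕ 88) ⊕ 61 = a5 ⊕ 61 = c4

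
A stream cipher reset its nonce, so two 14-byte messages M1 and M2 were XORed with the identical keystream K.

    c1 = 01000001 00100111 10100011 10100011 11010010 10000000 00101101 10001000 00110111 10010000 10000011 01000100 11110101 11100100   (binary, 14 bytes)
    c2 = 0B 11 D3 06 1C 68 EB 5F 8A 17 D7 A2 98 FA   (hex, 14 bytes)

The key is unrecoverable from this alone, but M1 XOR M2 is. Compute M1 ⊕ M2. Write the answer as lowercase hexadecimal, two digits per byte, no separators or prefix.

4a3670a5cee8c6d7bd8754e66d1e

c1 ⊕ c2 = (M1 ⊕ K) ⊕ (M2 ⊕ K) = M1 ⊕ M2 — the shared key cancels under XOR.
41 ⊕ 0b = 4a
27 ⊕ 11 = 36
a3 ⊕ d3 = 70
a3 ⊕ 06 = a5
d2 ⊕ 1c = ce
80 ⊕ 68 = e8
2d ⊕ eb = c6
88 ⊕ 5f = d7
37 ⊕ 8a = bd
90 ⊕ 17 = 87
83 ⊕ d7 = 54
44 ⊕ a2 = e6
f5 ⊕ 98 = 6d
e4 ⊕ fa = 1e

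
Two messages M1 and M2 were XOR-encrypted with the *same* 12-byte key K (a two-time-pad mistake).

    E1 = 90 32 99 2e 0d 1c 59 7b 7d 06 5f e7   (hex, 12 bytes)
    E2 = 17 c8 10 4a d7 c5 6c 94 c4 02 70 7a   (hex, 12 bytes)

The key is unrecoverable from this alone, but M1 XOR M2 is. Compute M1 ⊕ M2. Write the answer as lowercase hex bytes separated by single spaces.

E1 ⊕ E2 = (M1 ⊕ K) ⊕ (M2 ⊕ K) = M1 ⊕ M2 — the shared key cancels under XOR.
10010000 XOR 00010111 = 10000111
00110010 XOR 11001000 = 11111010
10011001 XOR 00010000 = 10001001
00101110 XOR 01001010 = 01100100
00001101 XOR 11010111 = 11011010
00011100 XOR 11000101 = 11011001
01011001 XOR 01101100 = 00110101
01111011 XOR 10010100 = 11101111
01111101 XOR 11000100 = 10111001
00000110 XOR 00000010 = 00000100
01011111 XOR 01110000 = 00101111
11100111 XOR 01111010 = 10011101

87 fa 89 64 da d9 35 ef b9 04 2f 9d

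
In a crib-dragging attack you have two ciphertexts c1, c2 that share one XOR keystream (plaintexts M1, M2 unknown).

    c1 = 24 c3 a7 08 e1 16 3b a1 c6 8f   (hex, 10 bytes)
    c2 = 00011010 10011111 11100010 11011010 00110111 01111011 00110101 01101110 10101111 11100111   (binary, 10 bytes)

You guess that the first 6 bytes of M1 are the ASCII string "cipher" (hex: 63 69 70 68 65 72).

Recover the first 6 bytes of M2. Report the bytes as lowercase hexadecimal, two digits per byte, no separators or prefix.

First, c1 ⊕ c2 = (M1 ⊕ K) ⊕ (M2 ⊕ K) = M1 ⊕ M2, so the key drops out. Then M2 = (M1 ⊕ M2) ⊕ M1 over the first 6 bytes.
byte 0: (24 ^ 1a) ^ 63 = 3e ^ 63 = 5d
byte 1: (c3 ^ 9f) ^ 69 = 5c ^ 69 = 35
byte 2: (a7 ^ e2) ^ 70 = 45 ^ 70 = 35
byte 3: (08 ^ da) ^ 68 = d2 ^ 68 = ba
byte 4: (e1 ^ 37) ^ 65 = d6 ^ 65 = b3
byte 5: (16 ^ 7b) ^ 72 = 6d ^ 72 = 1f

5d3535bab31f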